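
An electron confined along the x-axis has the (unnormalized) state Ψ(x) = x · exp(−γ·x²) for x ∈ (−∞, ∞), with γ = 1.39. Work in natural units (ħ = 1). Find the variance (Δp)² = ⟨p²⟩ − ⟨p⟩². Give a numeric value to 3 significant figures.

Compute ⟨p⟩ and ⟨p²⟩ separately; (Δp)² = ⟨p²⟩ − ⟨p⟩².
Expand each integrand as polynomial × e^(−2γx²) and use ∫x^(2j)·e^(−2γx²) dx = (2j−1)!!/(4γ)^j · √(π/(2γ)), odd powers → 0; here √(π/(2γ)) = 1.0630. Differentiate with the product rule, d/dx e^(−γx²) = −2γx·e^(−γx²).
Normalization: ∫|Ψ|² dx = 0.19120.
⟨p⟩ = 0.0000 and ⟨p²⟩ = 4.1700.
(Δp)² = 4.1700 − (0.0000)² = 4.1700.

4.17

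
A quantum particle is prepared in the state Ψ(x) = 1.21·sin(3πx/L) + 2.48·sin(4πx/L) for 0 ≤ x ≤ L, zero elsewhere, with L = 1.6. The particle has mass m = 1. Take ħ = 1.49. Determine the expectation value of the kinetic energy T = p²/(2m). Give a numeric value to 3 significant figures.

62.7

T = −(ħ²/2m) d²/dx², so ⟨T⟩ = −(ħ²/2m) ∫ Ψ*·Ψ'' dx / ∫|Ψ|² dx; with m = 1.
d²/dx² sin(jπx/L) = −(jπ/L)²·sin(jπx/L); on 0 ≤ x ≤ L, ∫sin²(jπx/L) dx = L/2 and ∫sin(jπx/L)·sin(lπx/L) dx = 0 for j ≠ l, so only diagonal terms survive in ∫|Ψ|² and ∫Ψ·Ψ″; ∫Ψ·Ψ′ dx = [Ψ²/2] between the walls = 0.
State is unnormalized: ∫|Ψ|² dx = 6.0916, and ∫Ψ*·(−ħ²/2m · Ψ'') dx = 382.02, so ⟨T⟩ = 382.02 / 6.0916.
⟨T⟩ = 62.713.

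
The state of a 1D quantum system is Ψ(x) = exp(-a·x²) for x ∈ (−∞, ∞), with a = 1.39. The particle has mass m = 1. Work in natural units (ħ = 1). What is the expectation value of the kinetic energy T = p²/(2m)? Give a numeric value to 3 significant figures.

T = −(ħ²/2m) d²/dx², so ⟨T⟩ = −(ħ²/2m) ∫ Ψ*·Ψ'' dx / ∫|Ψ|² dx; with m = 1.
Gaussian moments: ∫x^(2j)·e^(−2ax²) dx = (2j−1)!!/(4a)^j · √(π/(2a)), odd powers integrate to 0; here √(π/(2a)) = 1.0630. Derivatives: d/dx e^(−ax²) = −2ax·e^(−ax²), d²/dx² e^(−ax²) = (4a²x² − 2a)·e^(−ax²).
State is unnormalized: ∫|Ψ|² dx = 1.0630, and ∫Ψ*·(−ħ²/2m · Ψ'') dx = 0.73882, so ⟨T⟩ = 0.73882 / 1.0630.
⟨T⟩ = 0.69500.

0.695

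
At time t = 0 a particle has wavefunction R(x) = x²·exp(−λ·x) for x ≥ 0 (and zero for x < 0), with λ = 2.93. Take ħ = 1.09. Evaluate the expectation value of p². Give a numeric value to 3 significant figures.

p² R = −ħ² d²R/dx²; ⟨p²⟩ = −ħ² ∫ R*·R'' dx / ∫|R|² dx.
Differentiate x²·exp(−λ·x) with the product rule; every integrand then reduces to terms xʲ·e^(−2λx) on [0, ∞), with ∫₀^∞ xʲ·e^(−2λx) dx = j!/(2λ)^(j+1).
State is unnormalized: ∫|R|² dx = 0.0034731, and ∫R*·(−ħ² R'') dx = 0.011808, so ⟨p²⟩ = 0.011808 / 0.0034731.
⟨p²⟩ = 3.3999.

3.40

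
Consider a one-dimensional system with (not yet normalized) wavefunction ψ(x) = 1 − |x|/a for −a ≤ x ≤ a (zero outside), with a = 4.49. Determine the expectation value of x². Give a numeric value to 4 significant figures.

⟨x²⟩ = ∫ x²·|ψ|² dx / ∫|ψ|² dx (integrals over the domain).
ψ is even, so ∫ over [−a, a] = 2∫₀ᵃ with ψ = 1 − x/a there: ∫₀ᵃ (1 − x/a)² dx = a/3, ∫₀ᵃ x²(1 − x/a)² dx = a³/30, ∫₀ᵃ x⁴(1 − x/a)² dx = a⁵/105.
State is unnormalized: ∫|ψ|² dx = 2.9933, and ∫ψ*·x²·ψ dx = 6.0346, so ⟨x²⟩ = 6.0346 / 2.9933.
⟨x²⟩ = 2.0160.

2.016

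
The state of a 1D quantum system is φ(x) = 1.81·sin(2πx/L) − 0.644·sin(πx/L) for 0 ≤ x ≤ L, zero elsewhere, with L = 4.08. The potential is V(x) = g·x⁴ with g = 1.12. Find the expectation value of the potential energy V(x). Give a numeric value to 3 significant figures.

⟨V⟩ = ∫ V(x)·|φ|² dx / ∫|φ|² dx.
On 0 ≤ x ≤ L (j ≠ l): ∫sin²(jπx/L) dx = L/2, ∫sin(jπx/L)·sin(lπx/L) dx = 0; diagonal moments ∫x·sin²(jπx/L) dx = L²/4, ∫x²·sin²(jπx/L) dx = L³·(1/6 − 1/(4j²π²)); cross terms ∫x·sin(jπx/L)·sin(lπx/L) dx = 0 for j + l even and −4jlL²/(π²(j² − l²)²) for j + l odd, ∫x²·sin(jπx/L)·sin(lπx/L) dx = (−1)^(j+l)·4jlL³/(π²(j² − l²)²); higher powers the same way via product-to-sum and parts.
State is unnormalized: ∫|φ|² dx = 7.5293, and ∫φ*·V(x)·φ dx = 566.81, so ⟨V⟩ = 566.81 / 7.5293.
⟨V⟩ = 75.280.

75.3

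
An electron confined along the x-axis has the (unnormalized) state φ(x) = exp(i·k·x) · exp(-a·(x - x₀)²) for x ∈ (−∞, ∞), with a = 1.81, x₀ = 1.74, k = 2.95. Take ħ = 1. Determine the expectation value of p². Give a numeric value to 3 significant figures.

p² φ = −ħ² d²φ/dx²; ⟨p²⟩ = −ħ² ∫ φ*·φ'' dx / ∫|φ|² dx.
Gaussian moments (u = x − x₀): ∫u^(2j)·e^(−2au²) du = (2j−1)!!/(4a)^j · √(π/(2a)), odd powers integrate to 0; here √(π/(2a)) = 0.93158. Derivatives: φ′ = (ik − 2au)·φ, φ″ = ((ik − 2au)² − 2a)·φ; the odd-in-u pieces drop out.
State is unnormalized: ∫|φ|² dx = 0.93158, and ∫φ*·(−ħ² φ'') dx = 9.7932, so ⟨p²⟩ = 9.7932 / 0.93158.
⟨p²⟩ = 10.513.

10.5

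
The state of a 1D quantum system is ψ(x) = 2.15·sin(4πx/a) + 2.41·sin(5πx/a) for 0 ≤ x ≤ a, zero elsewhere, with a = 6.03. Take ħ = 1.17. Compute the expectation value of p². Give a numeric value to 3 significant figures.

p² ψ = −ħ² d²ψ/dx²; ⟨p²⟩ = −ħ² ∫ ψ*·ψ'' dx / ∫|ψ|² dx.
d²/dx² sin(jπx/a) = −(jπ/a)²·sin(jπx/a); on 0 ≤ x ≤ a, ∫sin²(jπx/a) dx = a/2 and ∫sin(jπx/a)·sin(lπx/a) dx = 0 for j ≠ l, so only diagonal terms survive in ∫|ψ|² and ∫ψ·ψ″; ∫ψ·ψ′ dx = [ψ²/2] between the walls = 0.
State is unnormalized: ∫|ψ|² dx = 31.448, and ∫ψ*·(−ħ² ψ'') dx = 245.52, so ⟨p²⟩ = 245.52 / 31.448.
⟨p²⟩ = 7.8072.

7.81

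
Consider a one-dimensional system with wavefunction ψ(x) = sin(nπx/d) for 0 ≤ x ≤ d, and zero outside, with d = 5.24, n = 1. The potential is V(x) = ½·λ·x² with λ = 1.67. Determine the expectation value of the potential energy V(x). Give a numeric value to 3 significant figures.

6.48

⟨V⟩ = ∫ V(x)·|ψ|² dx / ∫|ψ|² dx.
With sin²θ = (1 − cos2θ)/2 on 0 ≤ x ≤ d: ∫sin²(nπx/d) dx = d/2, ∫x·sin²(nπx/d) dx = d²/4, ∫x²·sin²(nπx/d) dx = d³·(1/6 − 1/(4n²π²)); higher powers xᵏ the same way, integrating xᵏ·cos(2nπx/d) by parts.
State is unnormalized: ∫|ψ|² dx = 2.6200, and ∫ψ*·V(x)·ψ dx = 16.980, so ⟨V⟩ = 16.980 / 2.6200.
⟨V⟩ = 6.4809.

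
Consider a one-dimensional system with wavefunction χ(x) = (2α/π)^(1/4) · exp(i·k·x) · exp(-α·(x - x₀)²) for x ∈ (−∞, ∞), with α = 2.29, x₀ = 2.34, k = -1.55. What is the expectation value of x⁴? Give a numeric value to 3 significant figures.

33.6

⟨x⁴⟩ = ∫ x⁴·|χ|² dx (integrals over the domain).
Gaussian moments (u = x − x₀): ∫u^(2j)·e^(−2αu²) du = (2j−1)!!/(4α)^j · √(π/(2α)), odd powers integrate to 0; here √(π/(2α)) = 0.82821.
⟨x⁴⟩ = 33.605.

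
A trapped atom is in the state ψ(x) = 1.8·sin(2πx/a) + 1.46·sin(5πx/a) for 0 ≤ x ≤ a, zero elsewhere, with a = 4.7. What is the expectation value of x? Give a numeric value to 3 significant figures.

⟨x⟩ = ∫ x·|ψ|² dx / ∫|ψ|² dx (integrals over the domain).
On 0 ≤ x ≤ a (j ≠ l): ∫sin²(jπx/a) dx = a/2, ∫sin(jπx/a)·sin(lπx/a) dx = 0; diagonal moments ∫x·sin²(jπx/a) dx = a²/4, ∫x²·sin²(jπx/a) dx = a³·(1/6 − 1/(4j²π²)); cross terms ∫x·sin(jπx/a)·sin(lπx/a) dx = 0 for j + l even and −4jla²/(π²(j² − l²)²) for j + l odd, ∫x²·sin(jπx/a)·sin(lπx/a) dx = (−1)^(j+l)·4jla³/(π²(j² − l²)²); higher powers the same way via product-to-sum and parts.
State is unnormalized: ∫|ψ|² dx = 12.623, and ∫ψ*·x·ψ dx = 28.598, so ⟨x⟩ = 28.598 / 12.623.
⟨x⟩ = 2.2655.

2.27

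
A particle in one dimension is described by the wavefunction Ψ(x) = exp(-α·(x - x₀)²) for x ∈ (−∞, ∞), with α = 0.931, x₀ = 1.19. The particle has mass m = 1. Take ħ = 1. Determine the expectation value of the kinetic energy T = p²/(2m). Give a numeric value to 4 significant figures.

T = −(ħ²/2m) d²/dx², so ⟨T⟩ = −(ħ²/2m) ∫ Ψ*·Ψ'' dx / ∫|Ψ|² dx; with m = 1.
Gaussian moments (u = x − x₀): ∫u^(2j)·e^(−2αu²) du = (2j−1)!!/(4α)^j · √(π/(2α)), odd powers integrate to 0; here √(π/(2α)) = 1.2989. Derivatives: d/dx e^(−αu²) = −2αu·e^(−αu²), d²/dx² e^(−αu²) = (4α²u² − 2α)·e^(−αu²).
State is unnormalized: ∫|Ψ|² dx = 1.2989, and ∫Ψ*·(−ħ²/2m · Ψ'') dx = 0.60465, so ⟨T⟩ = 0.60465 / 1.2989.
⟨T⟩ = 0.46550.

0.4655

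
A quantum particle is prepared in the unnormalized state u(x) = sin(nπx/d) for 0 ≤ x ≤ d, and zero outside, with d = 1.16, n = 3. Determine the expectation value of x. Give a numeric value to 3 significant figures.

⟨x⟩ = ∫ x·|u|² dx / ∫|u|² dx (integrals over the domain).
With sin²θ = (1 − cos2θ)/2 on 0 ≤ x ≤ d: ∫sin²(nπx/d) dx = d/2, ∫x·sin²(nπx/d) dx = d²/4, ∫x²·sin²(nπx/d) dx = d³·(1/6 − 1/(4n²π²)); higher powers xᵏ the same way, integrating xᵏ·cos(2nπx/d) by parts.
State is unnormalized: ∫|u|² dx = 0.58000, and ∫u*·x·u dx = 0.33640, so ⟨x⟩ = 0.33640 / 0.58000.
⟨x⟩ = 0.58000.

0.580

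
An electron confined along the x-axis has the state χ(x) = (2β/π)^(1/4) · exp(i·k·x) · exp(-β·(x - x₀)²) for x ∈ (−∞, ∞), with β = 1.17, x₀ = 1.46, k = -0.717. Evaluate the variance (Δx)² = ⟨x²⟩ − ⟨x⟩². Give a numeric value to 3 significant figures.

Compute ⟨x⟩ and ⟨x²⟩ separately, then (Δx)² = ⟨x²⟩ − ⟨x⟩².
Gaussian moments (u = x − x₀): ∫u^(2j)·e^(−2βu²) du = (2j−1)!!/(4β)^j · √(π/(2β)), odd powers integrate to 0; here √(π/(2β)) = 1.1587.
⟨x⟩ = 1.4600 and ⟨x²⟩ = 2.3453.
(Δx)² = 2.3453 − (1.4600)² = 0.21368.

0.214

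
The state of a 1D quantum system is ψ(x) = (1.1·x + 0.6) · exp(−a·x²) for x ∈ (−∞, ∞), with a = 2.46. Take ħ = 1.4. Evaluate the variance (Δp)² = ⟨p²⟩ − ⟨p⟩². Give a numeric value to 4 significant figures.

7.277

Compute ⟨p⟩ and ⟨p²⟩ separately; (Δp)² = ⟨p²⟩ − ⟨p⟩².
Expand each integrand as polynomial × e^(−2ax²) and use ∫x^(2j)·e^(−2ax²) dx = (2j−1)!!/(4a)^j · √(π/(2a)), odd powers → 0; here √(π/(2a)) = 0.79908. Differentiate with the product rule, d/dx e^(−ax²) = −2ax·e^(−ax²).
Normalization: ∫|ψ|² dx = 0.38593.
⟨p⟩ = 0.0000 and ⟨p²⟩ = 7.2768.
(Δp)² = 7.2768 − (0.0000)² = 7.2768.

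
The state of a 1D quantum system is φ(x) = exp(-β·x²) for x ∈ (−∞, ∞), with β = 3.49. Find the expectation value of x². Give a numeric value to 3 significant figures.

0.0716

⟨x²⟩ = ∫ x²·|φ|² dx / ∫|φ|² dx (integrals over the domain).
Gaussian moments: ∫x^(2j)·e^(−2βx²) dx = (2j−1)!!/(4β)^j · √(π/(2β)), odd powers integrate to 0; here √(π/(2β)) = 0.67088.
State is unnormalized: ∫|φ|² dx = 0.67088, and ∫φ*·x²·φ dx = 0.048058, so ⟨x²⟩ = 0.048058 / 0.67088.
⟨x²⟩ = 0.071633.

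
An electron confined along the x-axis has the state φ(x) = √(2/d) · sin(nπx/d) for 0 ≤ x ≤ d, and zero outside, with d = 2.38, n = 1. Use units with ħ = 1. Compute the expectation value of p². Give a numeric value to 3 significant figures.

1.74

p² φ = −ħ² d²φ/dx²; ⟨p²⟩ = −ħ² ∫ φ*·φ'' dx.
d/dx sin(nπx/d) = (nπ/d)·cos(nπx/d) and d²/dx² sin(nπx/d) = −(nπ/d)²·sin(nπx/d); on 0 ≤ x ≤ d, ∫sin²(nπx/d) dx = d/2 and ∫sin(nπx/d)·cos(nπx/d) dx = 0.
⟨p²⟩ = 1.7424.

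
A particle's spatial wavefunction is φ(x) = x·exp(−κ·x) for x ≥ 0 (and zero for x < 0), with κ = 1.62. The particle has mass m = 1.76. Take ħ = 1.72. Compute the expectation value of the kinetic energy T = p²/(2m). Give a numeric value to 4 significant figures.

T = −(ħ²/2m) d²/dx², so ⟨T⟩ = −(ħ²/2m) ∫ φ*·φ'' dx / ∫|φ|² dx; with m = 1.76.
Differentiate x·exp(−κ·x) with the product rule; every integrand then reduces to terms xʲ·e^(−2κx) on [0, ∞), with ∫₀^∞ xʲ·e^(−2κx) dx = j!/(2κ)^(j+1).
State is unnormalized: ∫|φ|² dx = 0.058802, and ∫φ*·(−ħ²/2m · φ'') dx = 0.12970, so ⟨T⟩ = 0.12970 / 0.058802.
⟨T⟩ = 2.2057.

2.206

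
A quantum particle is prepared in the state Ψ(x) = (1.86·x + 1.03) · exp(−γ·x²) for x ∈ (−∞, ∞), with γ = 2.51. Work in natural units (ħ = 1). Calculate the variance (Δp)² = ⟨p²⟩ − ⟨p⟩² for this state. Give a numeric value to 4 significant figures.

Compute ⟨p⟩ and ⟨p²⟩ separately; (Δp)² = ⟨p²⟩ − ⟨p⟩².
Expand each integrand as polynomial × e^(−2γx²) and use ∫x^(2j)·e^(−2γx²) dx = (2j−1)!!/(4γ)^j · √(π/(2γ)), odd powers → 0; here √(π/(2γ)) = 0.79108. Differentiate with the product rule, d/dx e^(−γx²) = −2γx·e^(−γx²).
Normalization: ∫|Ψ|² dx = 1.1119.
⟨p⟩ = 0.0000 and ⟨p²⟩ = 3.7408.
(Δp)² = 3.7408 − (0.0000)² = 3.7408.

3.741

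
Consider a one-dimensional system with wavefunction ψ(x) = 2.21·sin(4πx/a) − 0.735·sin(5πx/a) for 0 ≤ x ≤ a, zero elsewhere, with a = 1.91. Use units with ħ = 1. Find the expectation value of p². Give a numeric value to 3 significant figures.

45.7

p² ψ = −ħ² d²ψ/dx²; ⟨p²⟩ = −ħ² ∫ ψ*·ψ'' dx / ∫|ψ|² dx.
d²/dx² sin(jπx/a) = −(jπ/a)²·sin(jπx/a); on 0 ≤ x ≤ a, ∫sin²(jπx/a) dx = a/2 and ∫sin(jπx/a)·sin(lπx/a) dx = 0 for j ≠ l, so only diagonal terms survive in ∫|ψ|² and ∫ψ·ψ″; ∫ψ·ψ′ dx = [ψ²/2] between the walls = 0.
State is unnormalized: ∫|ψ|² dx = 5.1802, and ∫ψ*·(−ħ² ψ'') dx = 236.80, so ⟨p²⟩ = 236.80 / 5.1802.
⟨p²⟩ = 45.712.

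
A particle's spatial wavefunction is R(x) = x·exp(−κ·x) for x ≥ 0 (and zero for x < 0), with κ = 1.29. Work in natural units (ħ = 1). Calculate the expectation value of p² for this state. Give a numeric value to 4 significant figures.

p² R = −ħ² d²R/dx²; ⟨p²⟩ = −ħ² ∫ R*·R'' dx / ∫|R|² dx.
Differentiate x·exp(−κ·x) with the product rule; every integrand then reduces to terms xʲ·e^(−2κx) on [0, ∞), with ∫₀^∞ xʲ·e^(−2κx) dx = j!/(2κ)^(j+1).
State is unnormalized: ∫|R|² dx = 0.11646, and ∫R*·(−ħ² R'') dx = 0.19380, so ⟨p²⟩ = 0.19380 / 0.11646.
⟨p²⟩ = 1.6641.

1.664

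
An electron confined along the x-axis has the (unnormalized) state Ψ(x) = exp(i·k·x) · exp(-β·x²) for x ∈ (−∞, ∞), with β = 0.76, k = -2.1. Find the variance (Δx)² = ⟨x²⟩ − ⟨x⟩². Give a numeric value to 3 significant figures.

0.329

Compute ⟨x⟩ and ⟨x²⟩ separately, then (Δx)² = ⟨x²⟩ − ⟨x⟩².
Gaussian moments: ∫x^(2j)·e^(−2βx²) dx = (2j−1)!!/(4β)^j · √(π/(2β)), odd powers integrate to 0; here √(π/(2β)) = 1.4376.
Normalization: ∫|Ψ|² dx = 1.4376.
⟨x⟩ = 0.0000 and ⟨x²⟩ = 0.32895.
(Δx)² = 0.32895 − (0.0000)² = 0.32895.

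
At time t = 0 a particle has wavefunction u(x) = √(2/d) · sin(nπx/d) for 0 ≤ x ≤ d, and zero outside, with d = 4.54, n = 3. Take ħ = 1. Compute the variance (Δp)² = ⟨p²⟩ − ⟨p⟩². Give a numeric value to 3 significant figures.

4.31

Compute ⟨p⟩ and ⟨p²⟩ separately; (Δp)² = ⟨p²⟩ − ⟨p⟩².
d/dx sin(nπx/d) = (nπ/d)·cos(nπx/d) and d²/dx² sin(nπx/d) = −(nπ/d)²·sin(nπx/d); on 0 ≤ x ≤ d, ∫sin²(nπx/d) dx = d/2 and ∫sin(nπx/d)·cos(nπx/d) dx = 0.
⟨p⟩ = 0.0000 and ⟨p²⟩ = 4.3095.
(Δp)² = 4.3095 − (0.0000)² = 4.3095.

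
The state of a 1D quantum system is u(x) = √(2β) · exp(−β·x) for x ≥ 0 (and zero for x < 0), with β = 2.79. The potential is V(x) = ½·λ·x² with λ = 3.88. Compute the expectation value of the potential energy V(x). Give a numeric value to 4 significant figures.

⟨V⟩ = ∫ V(x)·|u|² dx.
Every integrand reduces to terms xʲ·e^(−2βx) on [0, ∞); use ∫₀^∞ xʲ·e^(−2βx) dx = j!/(2β)^(j+1).
⟨V⟩ = 0.12461.

0.1246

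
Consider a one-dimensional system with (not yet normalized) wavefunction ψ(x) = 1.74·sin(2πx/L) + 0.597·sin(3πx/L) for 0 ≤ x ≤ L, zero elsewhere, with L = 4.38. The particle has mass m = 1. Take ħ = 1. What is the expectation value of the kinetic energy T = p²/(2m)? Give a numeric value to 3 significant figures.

1.16

T = −(ħ²/2m) d²/dx², so ⟨T⟩ = −(ħ²/2m) ∫ ψ*·ψ'' dx / ∫|ψ|² dx; with m = 1.
d²/dx² sin(jπx/L) = −(jπ/L)²·sin(jπx/L); on 0 ≤ x ≤ L, ∫sin²(jπx/L) dx = L/2 and ∫sin(jπx/L)·sin(lπx/L) dx = 0 for j ≠ l, so only diagonal terms survive in ∫|ψ|² and ∫ψ·ψ″; ∫ψ·ψ′ dx = [ψ²/2] between the walls = 0.
State is unnormalized: ∫|ψ|² dx = 7.4110, and ∫ψ*·(−ħ²/2m · ψ'') dx = 8.6292, so ⟨T⟩ = 8.6292 / 7.4110.
⟨T⟩ = 1.1644.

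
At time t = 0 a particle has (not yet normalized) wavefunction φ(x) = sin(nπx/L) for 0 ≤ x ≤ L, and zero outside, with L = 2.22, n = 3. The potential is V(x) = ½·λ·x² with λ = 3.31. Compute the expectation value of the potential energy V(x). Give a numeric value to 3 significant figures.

⟨V⟩ = ∫ V(x)·|φ|² dx / ∫|φ|² dx.
With sin²θ = (1 − cos2θ)/2 on 0 ≤ x ≤ L: ∫sin²(nπx/L) dx = L/2, ∫x·sin²(nπx/L) dx = L²/4, ∫x²·sin²(nπx/L) dx = L³·(1/6 − 1/(4n²π²)); higher powers xᵏ the same way, integrating xᵏ·cos(2nπx/L) by parts.
State is unnormalized: ∫|φ|² dx = 1.1100, and ∫φ*·V(x)·φ dx = 2.9669, so ⟨V⟩ = 2.9669 / 1.1100.
⟨V⟩ = 2.6729.

2.67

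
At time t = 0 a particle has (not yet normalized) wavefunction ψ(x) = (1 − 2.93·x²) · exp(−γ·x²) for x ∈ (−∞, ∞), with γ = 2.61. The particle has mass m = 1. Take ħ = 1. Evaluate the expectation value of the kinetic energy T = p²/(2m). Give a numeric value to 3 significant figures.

T = −(ħ²/2m) d²/dx², so ⟨T⟩ = −(ħ²/2m) ∫ ψ*·ψ'' dx / ∫|ψ|² dx; with m = 1.
Expand each integrand as polynomial × e^(−2γx²) and use ∫x^(2j)·e^(−2γx²) dx = (2j−1)!!/(4γ)^j · √(π/(2γ)), odd powers → 0; here √(π/(2γ)) = 0.77578. Differentiate with the product rule, d/dx e^(−γx²) = −2γx·e^(−γx²).
State is unnormalized: ∫|ψ|² dx = 0.52365, and ∫ψ*·(−ħ²/2m · ψ'') dx = 2.1388, so ⟨T⟩ = 2.1388 / 0.52365.
⟨T⟩ = 4.0845.

4.08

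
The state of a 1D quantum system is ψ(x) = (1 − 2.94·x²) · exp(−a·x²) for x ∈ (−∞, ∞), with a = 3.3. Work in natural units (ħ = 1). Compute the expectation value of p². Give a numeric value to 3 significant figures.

p² ψ = −ħ² d²ψ/dx²; ⟨p²⟩ = −ħ² ∫ ψ*·ψ'' dx / ∫|ψ|² dx.
Expand each integrand as polynomial × e^(−2ax²) and use ∫x^(2j)·e^(−2ax²) dx = (2j−1)!!/(4a)^j · √(π/(2a)), odd powers → 0; here √(π/(2a)) = 0.68993. Differentiate with the product rule, d/dx e^(−ax²) = −2ax·e^(−ax²).
State is unnormalized: ∫|ψ|² dx = 0.48527, and ∫ψ*·(−ħ² ψ'') dx = 4.0816, so ⟨p²⟩ = 4.0816 / 0.48527.
⟨p²⟩ = 8.4109.

8.41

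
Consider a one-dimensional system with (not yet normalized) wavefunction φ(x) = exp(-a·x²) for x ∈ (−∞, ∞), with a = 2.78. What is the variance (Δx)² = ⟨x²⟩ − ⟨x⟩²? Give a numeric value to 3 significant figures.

0.0899

Compute ⟨x⟩ and ⟨x²⟩ separately, then (Δx)² = ⟨x²⟩ − ⟨x⟩².
Gaussian moments: ∫x^(2j)·e^(−2ax²) dx = (2j−1)!!/(4a)^j · √(π/(2a)), odd powers integrate to 0; here √(π/(2a)) = 0.75169.
Normalization: ∫|φ|² dx = 0.75169.
⟨x⟩ = 0.0000 and ⟨x²⟩ = 0.089928.
(Δx)² = 0.089928 − (0.0000)² = 0.089928.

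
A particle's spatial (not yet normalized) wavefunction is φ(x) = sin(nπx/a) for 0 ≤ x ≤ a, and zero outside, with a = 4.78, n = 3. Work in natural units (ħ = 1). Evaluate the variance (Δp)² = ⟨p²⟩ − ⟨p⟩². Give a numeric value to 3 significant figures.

Compute ⟨p⟩ and ⟨p²⟩ separately; (Δp)² = ⟨p²⟩ − ⟨p⟩².
d/dx sin(nπx/a) = (nπ/a)·cos(nπx/a) and d²/dx² sin(nπx/a) = −(nπ/a)²·sin(nπx/a); on 0 ≤ x ≤ a, ∫sin²(nπx/a) dx = a/2 and ∫sin(nπx/a)·cos(nπx/a) dx = 0.
Normalization: ∫|φ|² dx = 2.3900.
⟨p⟩ = 0.0000 and ⟨p²⟩ = 3.8876.
(Δp)² = 3.8876 − (0.0000)² = 3.8876.

3.89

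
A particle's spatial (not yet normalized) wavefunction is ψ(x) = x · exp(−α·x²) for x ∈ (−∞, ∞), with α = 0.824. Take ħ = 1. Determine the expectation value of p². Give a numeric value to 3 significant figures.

2.47

p² ψ = −ħ² d²ψ/dx²; ⟨p²⟩ = −ħ² ∫ ψ*·ψ'' dx / ∫|ψ|² dx.
Expand each integrand as polynomial × e^(−2αx²) and use ∫x^(2j)·e^(−2αx²) dx = (2j−1)!!/(4α)^j · √(π/(2α)), odd powers → 0; here √(π/(2α)) = 1.3807. Differentiate with the product rule, d/dx e^(−αx²) = −2αx·e^(−αx²).
State is unnormalized: ∫|ψ|² dx = 0.41890, and ∫ψ*·(−ħ² ψ'') dx = 1.0355, so ⟨p²⟩ = 1.0355 / 0.41890.
⟨p²⟩ = 2.4720.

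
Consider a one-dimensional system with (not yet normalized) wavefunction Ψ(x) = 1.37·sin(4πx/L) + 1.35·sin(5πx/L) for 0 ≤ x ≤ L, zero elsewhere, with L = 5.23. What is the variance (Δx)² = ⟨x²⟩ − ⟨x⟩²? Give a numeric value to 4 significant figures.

Compute ⟨x⟩ and ⟨x²⟩ separately, then (Δx)² = ⟨x²⟩ − ⟨x⟩².
On 0 ≤ x ≤ L (j ≠ l): ∫sin²(jπx/L) dx = L/2, ∫sin(jπx/L)·sin(lπx/L) dx = 0; diagonal moments ∫x·sin²(jπx/L) dx = L²/4, ∫x²·sin²(jπx/L) dx = L³·(1/6 − 1/(4j²π²)); cross terms ∫x·sin(jπx/L)·sin(lπx/L) dx = 0 for j + l even and −4jlL²/(π²(j² − l²)²) for j + l odd, ∫x²·sin(jπx/L)·sin(lπx/L) dx = (−1)^(j+l)·4jlL³/(π²(j² − l²)²); higher powers the same way via product-to-sum and parts.
Normalization: ∫|Ψ|² dx = 9.6739.
⟨x⟩ = 1.5684 and ⟨x²⟩ = 3.5726.
(Δx)² = 3.5726 − (1.5684)² = 1.1127.

1.113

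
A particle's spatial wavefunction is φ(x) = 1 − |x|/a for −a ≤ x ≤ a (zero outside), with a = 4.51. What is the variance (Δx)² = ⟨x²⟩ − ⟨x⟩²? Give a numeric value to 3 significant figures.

2.03

Compute ⟨x⟩ and ⟨x²⟩ separately, then (Δx)² = ⟨x²⟩ − ⟨x⟩².
φ is even, so ∫ over [−a, a] = 2∫₀ᵃ with φ = 1 − x/a there: ∫₀ᵃ (1 − x/a)² dx = a/3, ∫₀ᵃ x²(1 − x/a)² dx = a³/30, ∫₀ᵃ x⁴(1 − x/a)² dx = a⁵/105.
Normalization: ∫|φ|² dx = 3.0067.
⟨x⟩ = 0.0000 and ⟨x²⟩ = 2.0340.
(Δx)² = 2.0340 − (0.0000)² = 2.0340.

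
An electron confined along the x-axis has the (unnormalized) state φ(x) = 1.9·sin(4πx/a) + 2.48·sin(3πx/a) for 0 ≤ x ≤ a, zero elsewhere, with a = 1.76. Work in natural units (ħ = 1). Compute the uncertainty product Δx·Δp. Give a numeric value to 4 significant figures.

2.189

Δx = √(⟨x²⟩−⟨x⟩²), Δp = √(⟨p²⟩−⟨p⟩²).
On 0 ≤ x ≤ a (j ≠ l): ∫sin²(jπx/a) dx = a/2, ∫sin(jπx/a)·sin(lπx/a) dx = 0; diagonal moments ∫x·sin²(jπx/a) dx = a²/4, ∫x²·sin²(jπx/a) dx = a³·(1/6 − 1/(4j²π²)); cross terms ∫x·sin(jπx/a)·sin(lπx/a) dx = 0 for j + l even and −4jla²/(π²(j² − l²)²) for j + l odd, ∫x²·sin(jπx/a)·sin(lπx/a) dx = (−1)^(j+l)·4jla³/(π²(j² − l²)²); higher powers the same way via product-to-sum and parts. d²/dx² sin(jπx/a) = −(jπ/a)²·sin(jπx/a); on 0 ≤ x ≤ a, ∫sin²(jπx/a) dx = a/2 and ∫sin(jπx/a)·sin(lπx/a) dx = 0 for j ≠ l, so only diagonal terms survive in ∫|φ|² and ∫φ·φ″; ∫φ·φ′ dx = [φ²/2] between the walls = 0.
Normalization: ∫|φ|² dx = 8.5892.
⟨x⟩ = 0.54267, ⟨x²⟩ = 0.42422 ⇒ Δx = 0.36018.
⟨p⟩ = 0.0000, ⟨p²⟩ = 36.925 ⇒ Δp = 6.0766.
Δx·Δp = 2.1886.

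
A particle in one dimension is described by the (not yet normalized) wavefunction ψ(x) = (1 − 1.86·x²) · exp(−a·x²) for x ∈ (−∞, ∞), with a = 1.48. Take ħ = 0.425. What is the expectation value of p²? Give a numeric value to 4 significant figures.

p² ψ = −ħ² d²ψ/dx²; ⟨p²⟩ = −ħ² ∫ ψ*·ψ'' dx / ∫|ψ|² dx.
Expand each integrand as polynomial × e^(−2ax²) and use ∫x^(2j)·e^(−2ax²) dx = (2j−1)!!/(4a)^j · √(π/(2a)), odd powers → 0; here √(π/(2a)) = 1.0302. Differentiate with the product rule, d/dx e^(−ax²) = −2ax·e^(−ax²).
State is unnormalized: ∫|ψ|² dx = 0.68794, and ∫ψ*·(−ħ² ψ'') dx = 0.63876, so ⟨p²⟩ = 0.63876 / 0.68794.
⟨p²⟩ = 0.92851.

0.9285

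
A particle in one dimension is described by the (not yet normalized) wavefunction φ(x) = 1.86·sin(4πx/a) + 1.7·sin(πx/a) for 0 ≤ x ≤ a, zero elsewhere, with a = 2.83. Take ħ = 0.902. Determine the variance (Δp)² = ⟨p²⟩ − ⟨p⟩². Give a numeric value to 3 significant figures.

Compute ⟨p⟩ and ⟨p²⟩ separately; (Δp)² = ⟨p²⟩ − ⟨p⟩².
d²/dx² sin(jπx/a) = −(jπ/a)²·sin(jπx/a); on 0 ≤ x ≤ a, ∫sin²(jπx/a) dx = a/2 and ∫sin(jπx/a)·sin(lπx/a) dx = 0 for j ≠ l, so only diagonal terms survive in ∫|φ|² and ∫φ·φ″; ∫φ·φ′ dx = [φ²/2] between the walls = 0.
Normalization: ∫|φ|² dx = 8.9847.
⟨p⟩ = 0.0000 and ⟨p²⟩ = 9.1969.
(Δp)² = 9.1969 − (0.0000)² = 9.1969.

9.20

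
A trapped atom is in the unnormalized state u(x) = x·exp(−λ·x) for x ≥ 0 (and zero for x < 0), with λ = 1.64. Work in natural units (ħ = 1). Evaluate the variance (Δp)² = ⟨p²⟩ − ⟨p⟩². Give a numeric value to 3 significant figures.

2.69

Compute ⟨p⟩ and ⟨p²⟩ separately; (Δp)² = ⟨p²⟩ − ⟨p⟩².
Differentiate x·exp(−λ·x) with the product rule; every integrand then reduces to terms xʲ·e^(−2λx) on [0, ∞), with ∫₀^∞ xʲ·e^(−2λx) dx = j!/(2λ)^(j+1).
Normalization: ∫|u|² dx = 0.056677.
⟨p⟩ = 0.0000 and ⟨p²⟩ = 2.6896.
(Δp)² = 2.6896 − (0.0000)² = 2.6896.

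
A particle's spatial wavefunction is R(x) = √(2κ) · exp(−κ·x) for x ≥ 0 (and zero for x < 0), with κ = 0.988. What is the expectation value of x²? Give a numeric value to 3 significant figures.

⟨x²⟩ = ∫ x²·|R|² dx (integrals over the domain).
Every integrand reduces to terms xʲ·e^(−2κx) on [0, ∞); use ∫₀^∞ xʲ·e^(−2κx) dx = j!/(2κ)^(j+1).
⟨x²⟩ = 0.51222.

0.512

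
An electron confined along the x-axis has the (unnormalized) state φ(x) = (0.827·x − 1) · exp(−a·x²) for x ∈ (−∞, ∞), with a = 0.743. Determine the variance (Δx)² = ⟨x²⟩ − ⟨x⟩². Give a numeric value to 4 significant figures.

Compute ⟨x⟩ and ⟨x²⟩ separately, then (Δx)² = ⟨x²⟩ − ⟨x⟩².
Expand each integrand as polynomial × e^(−2ax²) and use ∫x^(2j)·e^(−2ax²) dx = (2j−1)!!/(4a)^j · √(π/(2a)), odd powers → 0; here √(π/(2a)) = 1.4540.
Normalization: ∫|φ|² dx = 1.7886.
⟨x⟩ = -0.45242 and ⟨x²⟩ = 0.46236.
(Δx)² = 0.46236 − (-0.45242)² = 0.25768.

0.2577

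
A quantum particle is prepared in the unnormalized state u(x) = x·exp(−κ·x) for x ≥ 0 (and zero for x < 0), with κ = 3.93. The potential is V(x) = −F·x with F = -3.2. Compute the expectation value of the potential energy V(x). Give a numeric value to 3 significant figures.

⟨V⟩ = ∫ V(x)·|u|² dx / ∫|u|² dx.
Every integrand reduces to terms xʲ·e^(−2κx) on [0, ∞); use ∫₀^∞ xʲ·e^(−2κx) dx = j!/(2κ)^(j+1).
State is unnormalized: ∫|u|² dx = 0.0041187, and ∫u*·V(x)·u dx = 0.0050305, so ⟨V⟩ = 0.0050305 / 0.0041187.
⟨V⟩ = 1.2214.

1.22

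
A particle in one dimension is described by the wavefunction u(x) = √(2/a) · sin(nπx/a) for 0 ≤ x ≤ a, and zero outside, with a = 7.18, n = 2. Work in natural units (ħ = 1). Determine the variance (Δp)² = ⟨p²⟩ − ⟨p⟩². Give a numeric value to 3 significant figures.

Compute ⟨p⟩ and ⟨p²⟩ separately; (Δp)² = ⟨p²⟩ − ⟨p⟩².
d/dx sin(nπx/a) = (nπ/a)·cos(nπx/a) and d²/dx² sin(nπx/a) = −(nπ/a)²·sin(nπx/a); on 0 ≤ x ≤ a, ∫sin²(nπx/a) dx = a/2 and ∫sin(nπx/a)·cos(nπx/a) dx = 0.
⟨p⟩ = 0.0000 and ⟨p²⟩ = 0.76579.
(Δp)² = 0.76579 − (0.0000)² = 0.76579.

0.766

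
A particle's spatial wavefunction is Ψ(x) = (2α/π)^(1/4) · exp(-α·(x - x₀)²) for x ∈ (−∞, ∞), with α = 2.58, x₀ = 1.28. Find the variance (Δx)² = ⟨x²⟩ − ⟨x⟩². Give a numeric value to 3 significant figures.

0.0969

Compute ⟨x⟩ and ⟨x²⟩ separately, then (Δx)² = ⟨x²⟩ − ⟨x⟩².
Gaussian moments (u = x − x₀): ∫u^(2j)·e^(−2αu²) du = (2j−1)!!/(4α)^j · √(π/(2α)), odd powers integrate to 0; here √(π/(2α)) = 0.78028.
⟨x⟩ = 1.2800 and ⟨x²⟩ = 1.7353.
(Δx)² = 1.7353 − (1.2800)² = 0.096899.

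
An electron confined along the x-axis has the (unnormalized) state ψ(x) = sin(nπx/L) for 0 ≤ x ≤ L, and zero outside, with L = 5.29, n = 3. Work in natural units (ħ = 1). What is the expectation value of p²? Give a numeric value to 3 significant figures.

3.17

p² ψ = −ħ² d²ψ/dx²; ⟨p²⟩ = −ħ² ∫ ψ*·ψ'' dx / ∫|ψ|² dx.
d/dx sin(nπx/L) = (nπ/L)·cos(nπx/L) and d²/dx² sin(nπx/L) = −(nπ/L)²·sin(nπx/L); on 0 ≤ x ≤ L, ∫sin²(nπx/L) dx = L/2 and ∫sin(nπx/L)·cos(nπx/L) dx = 0.
State is unnormalized: ∫|ψ|² dx = 2.6450, and ∫ψ*·(−ħ² ψ'') dx = 8.3957, so ⟨p²⟩ = 8.3957 / 2.6450.
⟨p²⟩ = 3.1742.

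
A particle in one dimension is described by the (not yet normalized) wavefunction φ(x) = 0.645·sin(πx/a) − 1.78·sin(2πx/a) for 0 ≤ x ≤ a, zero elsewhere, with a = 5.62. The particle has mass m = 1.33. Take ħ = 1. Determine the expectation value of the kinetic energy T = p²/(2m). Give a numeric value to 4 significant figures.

0.4290

T = −(ħ²/2m) d²/dx², so ⟨T⟩ = −(ħ²/2m) ∫ φ*·φ'' dx / ∫|φ|² dx; with m = 1.33.
d²/dx² sin(jπx/a) = −(jπ/a)²·sin(jπx/a); on 0 ≤ x ≤ a, ∫sin²(jπx/a) dx = a/2 and ∫sin(jπx/a)·sin(lπx/a) dx = 0 for j ≠ l, so only diagonal terms survive in ∫|φ|² and ∫φ·φ″; ∫φ·φ′ dx = [φ²/2] between the walls = 0.
State is unnormalized: ∫|φ|² dx = 10.072, and ∫φ*·(−ħ²/2m · φ'') dx = 4.3209, so ⟨T⟩ = 4.3209 / 10.072.
⟨T⟩ = 0.42900.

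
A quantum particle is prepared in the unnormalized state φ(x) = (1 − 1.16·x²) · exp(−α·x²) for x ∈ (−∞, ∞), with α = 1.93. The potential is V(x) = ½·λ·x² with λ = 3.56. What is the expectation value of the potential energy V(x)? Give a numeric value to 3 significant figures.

0.131

⟨V⟩ = ∫ V(x)·|φ|² dx / ∫|φ|² dx.
Expand each integrand as polynomial × e^(−2αx²) and use ∫x^(2j)·e^(−2αx²) dx = (2j−1)!!/(4α)^j · √(π/(2α)), odd powers → 0; here √(π/(2α)) = 0.90216.
State is unnormalized: ∫|φ|² dx = 0.69215, and ∫φ*·V(x)·φ dx = 0.090924, so ⟨V⟩ = 0.090924 / 0.69215.
⟨V⟩ = 0.13136.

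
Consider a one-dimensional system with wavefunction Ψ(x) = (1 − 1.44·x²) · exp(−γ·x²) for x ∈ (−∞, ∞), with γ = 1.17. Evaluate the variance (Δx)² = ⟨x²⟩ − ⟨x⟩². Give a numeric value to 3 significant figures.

0.183

Compute ⟨x⟩ and ⟨x²⟩ separately, then (Δx)² = ⟨x²⟩ − ⟨x⟩².
Expand each integrand as polynomial × e^(−2γx²) and use ∫x^(2j)·e^(−2γx²) dx = (2j−1)!!/(4γ)^j · √(π/(2γ)), odd powers → 0; here √(π/(2γ)) = 1.1587.
Normalization: ∫|Ψ|² dx = 0.77474.
⟨x⟩ = 0.0000 and ⟨x²⟩ = 0.18342.
(Δx)² = 0.18342 − (0.0000)² = 0.18342.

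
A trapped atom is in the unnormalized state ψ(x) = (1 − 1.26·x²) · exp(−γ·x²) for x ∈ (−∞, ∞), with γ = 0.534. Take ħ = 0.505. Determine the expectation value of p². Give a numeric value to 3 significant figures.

0.727

p² ψ = −ħ² d²ψ/dx²; ⟨p²⟩ = −ħ² ∫ ψ*·ψ'' dx / ∫|ψ|² dx.
Expand each integrand as polynomial × e^(−2γx²) and use ∫x^(2j)·e^(−2γx²) dx = (2j−1)!!/(4γ)^j · √(π/(2γ)), odd powers → 0; here √(π/(2γ)) = 1.7151. Differentiate with the product rule, d/dx e^(−γx²) = −2γx·e^(−γx²).
State is unnormalized: ∫|ψ|² dx = 1.4821, and ∫ψ*·(−ħ² ψ'') dx = 1.0780, so ⟨p²⟩ = 1.0780 / 1.4821.
⟨p²⟩ = 0.72739.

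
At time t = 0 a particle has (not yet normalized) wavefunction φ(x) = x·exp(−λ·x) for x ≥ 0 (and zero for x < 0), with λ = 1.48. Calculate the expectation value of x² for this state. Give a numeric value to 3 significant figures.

⟨x²⟩ = ∫ x²·|φ|² dx / ∫|φ|² dx (integrals over the domain).
Every integrand reduces to terms xʲ·e^(−2λx) on [0, ∞); use ∫₀^∞ xʲ·e^(−2λx) dx = j!/(2λ)^(j+1).
State is unnormalized: ∫|φ|² dx = 0.077118, and ∫φ*·x²·φ dx = 0.10562, so ⟨x²⟩ = 0.10562 / 0.077118.
⟨x²⟩ = 1.3696.

1.37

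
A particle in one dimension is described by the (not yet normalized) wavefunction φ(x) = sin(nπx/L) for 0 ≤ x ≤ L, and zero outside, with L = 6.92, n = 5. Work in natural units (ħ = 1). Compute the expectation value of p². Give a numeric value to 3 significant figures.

p² φ = −ħ² d²φ/dx²; ⟨p²⟩ = −ħ² ∫ φ*·φ'' dx / ∫|φ|² dx.
d/dx sin(nπx/L) = (nπ/L)·cos(nπx/L) and d²/dx² sin(nπx/L) = −(nπ/L)²·sin(nπx/L); on 0 ≤ x ≤ L, ∫sin²(nπx/L) dx = L/2 and ∫sin(nπx/L)·cos(nπx/L) dx = 0.
State is unnormalized: ∫|φ|² dx = 3.4600, and ∫φ*·(−ħ² φ'') dx = 17.828, so ⟨p²⟩ = 17.828 / 3.4600.
⟨p²⟩ = 5.1526.

5.15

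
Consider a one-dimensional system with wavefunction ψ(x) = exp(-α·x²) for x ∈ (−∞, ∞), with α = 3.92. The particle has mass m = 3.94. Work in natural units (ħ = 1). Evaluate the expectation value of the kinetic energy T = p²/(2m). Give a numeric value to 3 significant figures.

0.497

T = −(ħ²/2m) d²/dx², so ⟨T⟩ = −(ħ²/2m) ∫ ψ*·ψ'' dx / ∫|ψ|² dx; with m = 3.94.
Gaussian moments: ∫x^(2j)·e^(−2αx²) dx = (2j−1)!!/(4α)^j · √(π/(2α)), odd powers integrate to 0; here √(π/(2α)) = 0.63302. Derivatives: d/dx e^(−αx²) = −2αx·e^(−αx²), d²/dx² e^(−αx²) = (4α²x² − 2α)·e^(−αx²).
State is unnormalized: ∫|ψ|² dx = 0.63302, and ∫ψ*·(−ħ²/2m · ψ'') dx = 0.31490, so ⟨T⟩ = 0.31490 / 0.63302.
⟨T⟩ = 0.49746.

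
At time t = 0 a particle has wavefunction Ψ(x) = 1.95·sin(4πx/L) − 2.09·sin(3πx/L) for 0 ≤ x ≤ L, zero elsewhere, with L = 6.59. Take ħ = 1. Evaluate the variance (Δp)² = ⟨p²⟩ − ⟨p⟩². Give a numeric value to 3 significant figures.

2.79

Compute ⟨p⟩ and ⟨p²⟩ separately; (Δp)² = ⟨p²⟩ − ⟨p⟩².
d²/dx² sin(jπx/L) = −(jπ/L)²·sin(jπx/L); on 0 ≤ x ≤ L, ∫sin²(jπx/L) dx = L/2 and ∫sin(jπx/L)·sin(lπx/L) dx = 0 for j ≠ l, so only diagonal terms survive in ∫|Ψ|² and ∫Ψ·Ψ″; ∫Ψ·Ψ′ dx = [Ψ²/2] between the walls = 0.
Normalization: ∫|Ψ|² dx = 26.922.
⟨p⟩ = 0.0000 and ⟨p²⟩ = 2.7857.
(Δp)² = 2.7857 − (0.0000)² = 2.7857.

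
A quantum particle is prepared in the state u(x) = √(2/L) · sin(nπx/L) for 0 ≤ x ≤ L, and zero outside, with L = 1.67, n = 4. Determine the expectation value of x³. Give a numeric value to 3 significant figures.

1.14

⟨x³⟩ = ∫ x³·|u|² dx (integrals over the domain).
With sin²θ = (1 − cos2θ)/2 on 0 ≤ x ≤ L: ∫sin²(nπx/L) dx = L/2, ∫x·sin²(nπx/L) dx = L²/4, ∫x²·sin²(nπx/L) dx = L³·(1/6 − 1/(4n²π²)); higher powers xᵏ the same way, integrating xᵏ·cos(2nπx/L) by parts.
⟨x³⟩ = 1.1422.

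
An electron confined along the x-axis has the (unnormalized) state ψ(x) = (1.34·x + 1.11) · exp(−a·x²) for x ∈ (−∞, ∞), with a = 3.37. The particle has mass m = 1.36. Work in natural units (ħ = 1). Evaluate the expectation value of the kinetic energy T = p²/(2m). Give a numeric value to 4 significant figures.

1.481

T = −(ħ²/2m) d²/dx², so ⟨T⟩ = −(ħ²/2m) ∫ ψ*·ψ'' dx / ∫|ψ|² dx; with m = 1.36.
Expand each integrand as polynomial × e^(−2ax²) and use ∫x^(2j)·e^(−2ax²) dx = (2j−1)!!/(4a)^j · √(π/(2a)), odd powers → 0; here √(π/(2a)) = 0.68272. Differentiate with the product rule, d/dx e^(−ax²) = −2ax·e^(−ax²).
State is unnormalized: ∫|ψ|² dx = 0.93213, and ∫ψ*·(−ħ²/2m · ψ'') dx = 1.3802, so ⟨T⟩ = 1.3802 / 0.93213.
⟨T⟩ = 1.4807.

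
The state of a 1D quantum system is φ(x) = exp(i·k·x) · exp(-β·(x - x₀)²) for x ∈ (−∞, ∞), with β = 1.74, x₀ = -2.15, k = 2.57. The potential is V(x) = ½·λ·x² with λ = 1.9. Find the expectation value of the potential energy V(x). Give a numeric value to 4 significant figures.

4.528

⟨V⟩ = ∫ V(x)·|φ|² dx / ∫|φ|² dx.
Gaussian moments (u = x − x₀): ∫u^(2j)·e^(−2βu²) du = (2j−1)!!/(4β)^j · √(π/(2β)), odd powers integrate to 0; here √(π/(2β)) = 0.95013.
State is unnormalized: ∫|φ|² dx = 0.95013, and ∫φ*·V(x)·φ dx = 4.3021, so ⟨V⟩ = 4.3021 / 0.95013.
⟨V⟩ = 4.5279.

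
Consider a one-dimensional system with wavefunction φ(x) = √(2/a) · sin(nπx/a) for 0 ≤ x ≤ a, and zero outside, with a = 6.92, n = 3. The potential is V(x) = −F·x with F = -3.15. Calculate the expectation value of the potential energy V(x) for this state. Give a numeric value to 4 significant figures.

⟨V⟩ = ∫ V(x)·|φ|² dx.
With sin²θ = (1 − cos2θ)/2 on 0 ≤ x ≤ a: ∫sin²(nπx/a) dx = a/2, ∫x·sin²(nπx/a) dx = a²/4, ∫x²·sin²(nπx/a) dx = a³·(1/6 − 1/(4n²π²)); higher powers xᵏ the same way, integrating xᵏ·cos(2nπx/a) by parts.
⟨V⟩ = 10.899.

10.90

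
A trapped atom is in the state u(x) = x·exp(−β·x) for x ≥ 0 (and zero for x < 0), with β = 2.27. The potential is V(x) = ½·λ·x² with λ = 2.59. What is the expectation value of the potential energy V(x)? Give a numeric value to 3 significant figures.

0.754

⟨V⟩ = ∫ V(x)·|u|² dx / ∫|u|² dx.
Every integrand reduces to terms xʲ·e^(−2βx) on [0, ∞); use ∫₀^∞ xʲ·e^(−2βx) dx = j!/(2β)^(j+1).
State is unnormalized: ∫|u|² dx = 0.021373, and ∫u*·V(x)·u dx = 0.016114, so ⟨V⟩ = 0.016114 / 0.021373.
⟨V⟩ = 0.75394.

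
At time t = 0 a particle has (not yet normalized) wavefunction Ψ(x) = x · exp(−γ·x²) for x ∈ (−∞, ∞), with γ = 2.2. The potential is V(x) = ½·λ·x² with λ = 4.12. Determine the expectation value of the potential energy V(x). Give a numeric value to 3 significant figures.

0.702

⟨V⟩ = ∫ V(x)·|Ψ|² dx / ∫|Ψ|² dx.
Expand each integrand as polynomial × e^(−2γx²) and use ∫x^(2j)·e^(−2γx²) dx = (2j−1)!!/(4γ)^j · √(π/(2γ)), odd powers → 0; here √(π/(2γ)) = 0.84498.
State is unnormalized: ∫|Ψ|² dx = 0.096021, and ∫Ψ*·V(x)·Ψ dx = 0.067433, so ⟨V⟩ = 0.067433 / 0.096021.
⟨V⟩ = 0.70227.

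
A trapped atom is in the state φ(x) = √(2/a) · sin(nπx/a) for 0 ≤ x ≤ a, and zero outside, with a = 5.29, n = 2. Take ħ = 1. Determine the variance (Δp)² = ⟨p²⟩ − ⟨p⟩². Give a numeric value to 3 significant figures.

Compute ⟨p⟩ and ⟨p²⟩ separately; (Δp)² = ⟨p²⟩ − ⟨p⟩².
d/dx sin(nπx/a) = (nπ/a)·cos(nπx/a) and d²/dx² sin(nπx/a) = −(nπ/a)²·sin(nπx/a); on 0 ≤ x ≤ a, ∫sin²(nπx/a) dx = a/2 and ∫sin(nπx/a)·cos(nπx/a) dx = 0.
⟨p⟩ = 0.0000 and ⟨p²⟩ = 1.4107.
(Δp)² = 1.4107 − (0.0000)² = 1.4107.

1.41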